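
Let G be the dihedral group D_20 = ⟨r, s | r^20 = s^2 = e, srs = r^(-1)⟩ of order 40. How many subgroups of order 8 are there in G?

|G| = 40 and 8 | 40, so subgroups of order 8 are possible by Lagrange.
The subgroups of order 8 are: {e, r^5, r^10, r^15, s, r^5s, r^10s, r^15s}; {e, r^5, r^10, r^15, rs, r^6s, r^11s, r^16s}; {e, r^5, r^10, r^15, r^2s, r^7s, r^12s, r^17s}; {e, r^5, r^10, r^15, r^3s, r^8s, r^13s, r^18s}; … (5 in all).
So G has 5 subgroups of order 8.

5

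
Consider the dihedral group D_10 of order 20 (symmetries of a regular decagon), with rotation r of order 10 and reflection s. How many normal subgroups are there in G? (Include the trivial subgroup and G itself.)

G has 22 subgroups. Checking conjugation-invariance by order — order 1: 1/1 normal; order 2: 1/11 normal; order 4: 0/5 normal; order 5: 1/1 normal; order 10: 3/3 normal; order 20: 1/1 normal.
Total normal subgroups: 7.

7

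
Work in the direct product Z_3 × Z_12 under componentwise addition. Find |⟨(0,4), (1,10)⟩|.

18

|⟨(0,4)⟩| = 3 and |⟨(1,10)⟩| = 6, so |H| is a multiple of lcm(3, 6) = 6 and divides |G| = 36.
Closing under the operation: H = {(0,0), (0,2), (0,4), (0,6), (0,8), (0,10), (1,0), (1,2), (1,4), (1,6), (1,8), (1,10), (2,0), (2,2), (2,4), (2,6), (2,8), (2,10)}, so |H| = 18.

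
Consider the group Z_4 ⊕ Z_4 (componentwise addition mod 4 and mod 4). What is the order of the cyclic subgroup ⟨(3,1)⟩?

4

The order of (3,1) in Z_4 × Z_4 is lcm(ord(3) in Z_4, ord(1) in Z_4).
ord(3) = 4 and ord(1) = 4, so |⟨(3,1)⟩| = lcm(4, 4) = 4.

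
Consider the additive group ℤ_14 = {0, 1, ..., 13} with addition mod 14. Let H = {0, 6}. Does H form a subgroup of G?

6 ∈ H but its inverse 8 ∉ H, so H is not a subgroup.

No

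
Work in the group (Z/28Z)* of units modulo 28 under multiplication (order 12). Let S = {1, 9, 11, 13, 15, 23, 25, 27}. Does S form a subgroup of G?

|S| = 8 does not divide |G| = 12, so by Lagrange S is not a subgroup.

No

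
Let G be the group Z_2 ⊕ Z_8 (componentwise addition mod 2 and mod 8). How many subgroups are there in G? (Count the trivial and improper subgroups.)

|G| = 16, so by Lagrange every subgroup order divides 16. Divisors: 1, 2, 4, 8, 16.
Subgroups by order — order 1: 1; order 2: 3; order 4: 3; order 8: 3; order 16: 1.
Total: 1 + 3 + 3 + 3 + 1 = 11.

11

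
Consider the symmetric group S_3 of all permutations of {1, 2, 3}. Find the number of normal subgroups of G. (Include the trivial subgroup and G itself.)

3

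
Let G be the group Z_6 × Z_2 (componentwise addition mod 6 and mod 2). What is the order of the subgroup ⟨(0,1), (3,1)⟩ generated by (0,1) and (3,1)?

|⟨(0,1)⟩| = 2 and |⟨(3,1)⟩| = 2, so |H| is a multiple of lcm(2, 2) = 2 and divides |G| = 12.
Closing under the operation: H = {(0,0), (0,1), (3,0), (3,1)}, so |H| = 4.

4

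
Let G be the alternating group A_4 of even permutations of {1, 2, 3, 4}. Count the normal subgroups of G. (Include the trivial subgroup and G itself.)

3

G has 10 subgroups. Checking conjugation-invariance by order — order 1: 1/1 normal; order 2: 0/3 normal; order 3: 0/4 normal; order 4: 1/1 normal; order 12: 1/1 normal.
Total normal subgroups: 3.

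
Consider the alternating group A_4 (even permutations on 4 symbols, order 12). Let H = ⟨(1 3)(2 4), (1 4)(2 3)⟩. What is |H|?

4

|⟨(1 3)(2 4)⟩| = 2 and |⟨(1 4)(2 3)⟩| = 2, so |H| is a multiple of lcm(2, 2) = 2 and divides |G| = 12.
Closing under the operation: H = {e, (1 2)(3 4), (1 3)(2 4), (1 4)(2 3)}, so |H| = 4.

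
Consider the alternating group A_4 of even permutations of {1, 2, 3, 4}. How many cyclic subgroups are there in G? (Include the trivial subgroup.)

A cyclic subgroup of order d is generated by each of its φ(d) elements of order d, so the cyclic subgroups of order d number (#elements of order d)/φ(d).
Cyclic subgroups by order — order 1: 1; order 2: 3; order 3: 4.
Total: 8.

8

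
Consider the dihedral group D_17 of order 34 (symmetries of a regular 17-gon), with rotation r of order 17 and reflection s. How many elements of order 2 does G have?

Enumerating element orders in G gives 17 elements of order 2.

17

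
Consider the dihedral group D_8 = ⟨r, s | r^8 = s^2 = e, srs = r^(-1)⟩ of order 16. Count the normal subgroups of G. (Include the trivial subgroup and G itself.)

7

G has 19 subgroups. Checking conjugation-invariance by order — order 1: 1/1 normal; order 2: 1/9 normal; order 4: 1/5 normal; order 8: 3/3 normal; order 16: 1/1 normal.
Total normal subgroups: 7.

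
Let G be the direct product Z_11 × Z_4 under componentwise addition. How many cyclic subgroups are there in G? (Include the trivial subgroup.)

Group the elements of G by the cyclic subgroup they generate; each cyclic subgroup of order d accounts for φ(d) elements.
Cyclic subgroups by order — order 1: 1; order 2: 1; order 4: 1; order 11: 1; order 22: 1; order 44: 1.
Total: 6.

6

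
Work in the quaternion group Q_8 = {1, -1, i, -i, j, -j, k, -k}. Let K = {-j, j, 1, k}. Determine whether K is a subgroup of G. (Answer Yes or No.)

k ∈ K but its inverse -k ∉ K, so K is not a subgroup.

No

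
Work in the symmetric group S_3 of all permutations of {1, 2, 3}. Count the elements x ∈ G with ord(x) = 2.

The elements of order 2 are: (2 3), (1 2), (1 3).
That's 3.

3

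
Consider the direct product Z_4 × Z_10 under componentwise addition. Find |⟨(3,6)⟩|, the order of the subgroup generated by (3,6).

20

The order of (3,6) in Z_4 × Z_10 is lcm(ord(3) in Z_4, ord(6) in Z_10).
ord(3) = 4 and ord(6) = 5, so |⟨(3,6)⟩| = lcm(4, 5) = 20.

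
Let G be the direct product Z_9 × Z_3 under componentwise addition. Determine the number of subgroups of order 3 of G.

4

|G| = 27 and 3 | 27, so subgroups of order 3 are possible by Lagrange.
The subgroups of order 3 are: {(0,0), (0,1), (0,2)}; {(0,0), (3,0), (6,0)}; {(0,0), (3,1), (6,2)}; {(0,0), (3,2), (6,1)}.
So G has 4 subgroups of order 3.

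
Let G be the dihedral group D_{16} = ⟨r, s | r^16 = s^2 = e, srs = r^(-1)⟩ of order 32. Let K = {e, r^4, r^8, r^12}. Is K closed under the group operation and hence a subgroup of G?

Yes

|K| = 4 divides |G| = 32, consistent with Lagrange.
K contains the identity, every element's inverse is in K, and K is closed under ·: it is a subgroup.
In fact K = ⟨r^12⟩.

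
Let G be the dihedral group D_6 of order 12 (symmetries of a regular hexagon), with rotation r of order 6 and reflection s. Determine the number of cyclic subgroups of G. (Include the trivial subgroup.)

A cyclic subgroup of order d is generated by each of its φ(d) elements of order d, so the cyclic subgroups of order d number (#elements of order d)/φ(d).
Cyclic subgroups by order — order 1: 1; order 2: 7; order 3: 1; order 6: 1.
Total: 10.

10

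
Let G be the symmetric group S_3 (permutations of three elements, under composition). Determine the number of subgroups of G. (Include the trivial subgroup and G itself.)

|G| = 6, so by Lagrange every subgroup order divides 6. Divisors: 1, 2, 3, 6.
Subgroups by order — order 1: 1; order 2: 3; order 3: 1; order 6: 1.
Total: 1 + 3 + 1 + 1 = 6.

6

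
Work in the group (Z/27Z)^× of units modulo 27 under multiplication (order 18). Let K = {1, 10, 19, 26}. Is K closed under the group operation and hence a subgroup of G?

|K| = 4 does not divide |G| = 18, so by Lagrange K is not a subgroup.

No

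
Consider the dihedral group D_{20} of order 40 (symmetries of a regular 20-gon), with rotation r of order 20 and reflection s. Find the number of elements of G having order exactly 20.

8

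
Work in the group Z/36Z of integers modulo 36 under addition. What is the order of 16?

In Z/36Z, the order of an element a is n/gcd(a, n).
gcd(16, 36) = 4, so |⟨16⟩| = 36/4 = 9.

9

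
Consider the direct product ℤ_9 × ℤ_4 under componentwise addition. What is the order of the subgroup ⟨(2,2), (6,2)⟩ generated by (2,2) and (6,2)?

|⟨(2,2)⟩| = 18 and |⟨(6,2)⟩| = 6, so |H| is a multiple of lcm(18, 6) = 18 and divides |G| = 36.
Closing under the operation: H = {(0,0), (0,2), (1,0), (1,2), (2,0), (2,2), (3,0), (3,2), (4,0), (4,2), (5,0), (5,2), (6,0), (6,2), (7,0), (7,2), (8,0), (8,2)}, so |H| = 18.

18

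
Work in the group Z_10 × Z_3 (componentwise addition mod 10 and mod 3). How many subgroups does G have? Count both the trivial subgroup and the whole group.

|G| = 30, so by Lagrange every subgroup order divides 30. Divisors: 1, 2, 3, 5, 6, 10, 15, 30.
Subgroups by order — order 1: 1; order 2: 1; order 3: 1; order 5: 1; order 6: 1; order 10: 1; order 15: 1; order 30: 1.
Total: 1 + 1 + 1 + 1 + 1 + 1 + 1 + 1 = 8.

8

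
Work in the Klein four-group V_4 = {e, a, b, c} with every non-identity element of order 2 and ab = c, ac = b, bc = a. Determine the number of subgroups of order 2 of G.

|G| = 4 and 2 | 4, so subgroups of order 2 are possible by Lagrange.
The subgroups of order 2 are: {e, a}; {e, b}; {e, c}.
So G has 3 subgroups of order 2.

3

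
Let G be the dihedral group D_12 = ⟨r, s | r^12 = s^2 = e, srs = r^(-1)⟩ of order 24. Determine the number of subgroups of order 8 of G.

3

|G| = 24 and 8 | 24, so subgroups of order 8 are possible by Lagrange.
The subgroups of order 8 are: {e, r^3, r^6, r^9, rs, r^4s, r^7s, r^10s}; {e, r^3, r^6, r^9, r^2s, r^5s, r^8s, r^11s}; {e, r^3, r^6, r^9, s, r^3s, r^6s, r^9s}.
So G has 3 subgroups of order 8.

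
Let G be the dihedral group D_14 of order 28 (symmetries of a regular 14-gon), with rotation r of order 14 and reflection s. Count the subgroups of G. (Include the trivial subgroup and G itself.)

28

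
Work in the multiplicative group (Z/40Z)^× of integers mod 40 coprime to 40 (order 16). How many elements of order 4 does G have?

8

The elements of order 4 are: 3, 7, 13, 17, 23, 27, 33, 37.
That's 8.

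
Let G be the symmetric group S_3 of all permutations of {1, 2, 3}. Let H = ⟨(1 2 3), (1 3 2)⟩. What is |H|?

3

|⟨(1 2 3)⟩| = 3 and |⟨(1 3 2)⟩| = 3, so |H| is a multiple of lcm(3, 3) = 3 and divides |G| = 6.
Closing under the operation: H = {e, (1 2 3), (1 3 2)}, so |H| = 3.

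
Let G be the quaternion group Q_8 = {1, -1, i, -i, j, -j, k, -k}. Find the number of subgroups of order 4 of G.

3

|G| = 8 and 4 | 8, so subgroups of order 4 are possible by Lagrange.
The subgroups of order 4 are: {1, -1, i, -i}; {1, -1, j, -j}; {1, -1, k, -k}.
So G has 3 subgroups of order 4.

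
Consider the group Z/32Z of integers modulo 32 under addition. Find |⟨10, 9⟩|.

|⟨10⟩| = 16 and |⟨9⟩| = 32, so |H| is a multiple of lcm(16, 32) = 32 and divides |G| = 32.
Closing {10, 9} under the group operation gives all of G, so |H| = 32.

32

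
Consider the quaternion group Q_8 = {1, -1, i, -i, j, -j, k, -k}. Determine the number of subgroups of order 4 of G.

3

|G| = 8 and 4 | 8, so subgroups of order 4 are possible by Lagrange.
The subgroups of order 4 are: {1, -1, i, -i}; {1, -1, j, -j}; {1, -1, k, -k}.
So G has 3 subgroups of order 4.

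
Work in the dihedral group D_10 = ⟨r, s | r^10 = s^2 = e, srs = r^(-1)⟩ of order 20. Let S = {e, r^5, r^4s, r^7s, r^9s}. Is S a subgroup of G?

Closure fails: r^5 · r^7s = r^2s ∉ S. So S is not a subgroup.

No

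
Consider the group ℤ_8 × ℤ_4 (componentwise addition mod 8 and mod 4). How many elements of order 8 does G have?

An element (a,b) has order lcm(ord(a), ord(b)); count pairs with lcm equal to 8.
Enumerating gives 16 such elements.

16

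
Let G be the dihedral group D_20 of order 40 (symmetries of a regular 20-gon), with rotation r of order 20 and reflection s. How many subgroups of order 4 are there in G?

11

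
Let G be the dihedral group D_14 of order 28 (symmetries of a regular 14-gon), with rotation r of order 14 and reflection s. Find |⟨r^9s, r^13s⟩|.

|⟨r^9s⟩| = 2 and |⟨r^13s⟩| = 2, so |H| is a multiple of lcm(2, 2) = 2 and divides |G| = 28.
Closing under the operation: H = {e, r^2, r^4, r^6, r^8, r^10, r^12, rs, r^3s, r^5s, r^7s, r^9s, r^11s, r^13s}, so |H| = 14.

14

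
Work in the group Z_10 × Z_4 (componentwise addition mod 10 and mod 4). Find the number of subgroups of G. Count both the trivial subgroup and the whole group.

16

|G| = 40, so by Lagrange every subgroup order divides 40. Divisors: 1, 2, 4, 5, 8, 10, 20, 40.
Subgroups by order — order 1: 1; order 2: 3; order 4: 3; order 5: 1; order 8: 1; order 10: 3; order 20: 3; order 40: 1.
Total: 1 + 3 + 3 + 1 + 1 + 3 + 3 + 1 = 16.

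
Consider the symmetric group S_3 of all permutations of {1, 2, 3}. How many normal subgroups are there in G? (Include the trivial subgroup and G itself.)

3

G has 6 subgroups. Checking conjugation-invariance by order — order 1: 1/1 normal; order 2: 0/3 normal; order 3: 1/1 normal; order 6: 1/1 normal.
Total normal subgroups: 3.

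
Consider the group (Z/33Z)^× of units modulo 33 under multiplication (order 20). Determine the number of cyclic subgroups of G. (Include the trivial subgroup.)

8

Each element a generates a cyclic subgroup ⟨a⟩; distinct elements may generate the same one (a cyclic group of order d has φ(d) generators).
Cyclic subgroups by order — order 1: 1; order 2: 3; order 5: 1; order 10: 3.
Total: 8.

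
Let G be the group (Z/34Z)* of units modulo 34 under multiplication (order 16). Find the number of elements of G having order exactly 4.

2

The elements of order 4 are: 13, 21.
That's 2.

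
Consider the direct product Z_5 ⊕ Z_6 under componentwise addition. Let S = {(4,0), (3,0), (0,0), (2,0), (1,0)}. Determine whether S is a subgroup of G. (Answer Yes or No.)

Yes

|S| = 5 divides |G| = 30, consistent with Lagrange.
S contains the identity, every element's inverse is in S, and S is closed under +: it is a subgroup.
In fact S = ⟨(4,0)⟩.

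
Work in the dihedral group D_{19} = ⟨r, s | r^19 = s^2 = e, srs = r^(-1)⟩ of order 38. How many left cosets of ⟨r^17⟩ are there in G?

2

|⟨r^17⟩| = 19 and |G| = 38.
By Lagrange, [G : H] = |G|/|H| = 38/19 = 2.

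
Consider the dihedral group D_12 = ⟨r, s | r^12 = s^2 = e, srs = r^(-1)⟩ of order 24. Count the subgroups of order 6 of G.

5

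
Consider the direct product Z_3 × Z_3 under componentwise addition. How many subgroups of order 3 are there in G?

4

|G| = 9 and 3 | 9, so subgroups of order 3 are possible by Lagrange.
The subgroups of order 3 are: {(0,0), (0,1), (0,2)}; {(0,0), (1,0), (2,0)}; {(0,0), (1,1), (2,2)}; {(0,0), (1,2), (2,1)}.
So G has 4 subgroups of order 3.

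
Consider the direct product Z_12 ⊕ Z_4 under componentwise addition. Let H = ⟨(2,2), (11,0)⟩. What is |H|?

|⟨(2,2)⟩| = 6 and |⟨(11,0)⟩| = 12, so |H| is a multiple of lcm(6, 12) = 12 and divides |G| = 48.
Closing under the operation: H = {(0,0), (0,2), (1,0), (1,2), (2,0), (2,2), (3,0), (3,2), (4,0), (4,2), (5,0), (5,2), (6,0), (6,2), (7,0), (7,2), (8,0), (8,2), (9,0), (9,2), (10,0), (10,2), (11,0), (11,2)}, so |H| = 24.

24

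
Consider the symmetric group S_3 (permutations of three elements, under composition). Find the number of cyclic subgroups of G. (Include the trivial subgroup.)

5

Group the elements of G by the cyclic subgroup they generate; each cyclic subgroup of order d accounts for φ(d) elements.
Cyclic subgroups by order — order 1: 1; order 2: 3; order 3: 1.
Total: 5.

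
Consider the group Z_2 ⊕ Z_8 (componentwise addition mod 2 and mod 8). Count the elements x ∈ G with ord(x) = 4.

An element (a,b) has order lcm(ord(a), ord(b)); count pairs with lcm equal to 4.
Enumerating gives 4 such elements.

4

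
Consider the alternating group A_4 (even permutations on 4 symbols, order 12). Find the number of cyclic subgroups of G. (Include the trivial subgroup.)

Group the elements of G by the cyclic subgroup they generate; each cyclic subgroup of order d accounts for φ(d) elements.
Cyclic subgroups by order — order 1: 1; order 2: 3; order 3: 4.
Total: 8.

8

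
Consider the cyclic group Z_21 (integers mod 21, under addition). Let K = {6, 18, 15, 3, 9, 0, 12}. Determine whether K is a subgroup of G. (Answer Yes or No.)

Yes

|K| = 7 divides |G| = 21, consistent with Lagrange.
K contains the identity, every element's inverse is in K, and K is closed under +: it is a subgroup.
In fact K = ⟨18⟩.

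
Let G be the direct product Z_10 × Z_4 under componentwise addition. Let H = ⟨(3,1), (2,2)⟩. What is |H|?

|⟨(3,1)⟩| = 20 and |⟨(2,2)⟩| = 10, so |H| is a multiple of lcm(20, 10) = 20 and divides |G| = 40.
Closing under the operation: H = {(0,0), (0,2), (1,1), (1,3), (2,0), (2,2), (3,1), (3,3), (4,0), (4,2), (5,1), (5,3), (6,0), (6,2), (7,1), (7,3), (8,0), (8,2), (9,1), (9,3)}, so |H| = 20.

20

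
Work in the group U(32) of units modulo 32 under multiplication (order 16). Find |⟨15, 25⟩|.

8

|⟨15⟩| = 2 and |⟨25⟩| = 4, so |H| is a multiple of lcm(2, 4) = 4 and divides |G| = 16.
Closing under the operation: H = {1, 7, 9, 15, 17, 23, 25, 31}, so |H| = 8.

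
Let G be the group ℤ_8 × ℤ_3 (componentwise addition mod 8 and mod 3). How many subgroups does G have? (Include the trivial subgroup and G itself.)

8

|G| = 24, so by Lagrange every subgroup order divides 24. Divisors: 1, 2, 3, 4, 6, 8, 12, 24.
Subgroups by order — order 1: 1; order 2: 1; order 3: 1; order 4: 1; order 6: 1; order 8: 1; order 12: 1; order 24: 1.
Total: 1 + 1 + 1 + 1 + 1 + 1 + 1 + 1 = 8.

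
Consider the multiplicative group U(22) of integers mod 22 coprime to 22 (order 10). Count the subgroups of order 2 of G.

1

|G| = 10 and 2 | 10, so subgroups of order 2 are possible by Lagrange.
The subgroups of order 2 are: {1, 21}.
So G has 1 subgroup of order 2.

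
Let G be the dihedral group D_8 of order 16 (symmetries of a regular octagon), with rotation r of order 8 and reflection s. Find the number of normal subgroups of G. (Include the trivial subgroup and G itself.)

G has 19 subgroups. Checking conjugation-invariance by order — order 1: 1/1 normal; order 2: 1/9 normal; order 4: 1/5 normal; order 8: 3/3 normal; order 16: 1/1 normal.
Total normal subgroups: 7.

7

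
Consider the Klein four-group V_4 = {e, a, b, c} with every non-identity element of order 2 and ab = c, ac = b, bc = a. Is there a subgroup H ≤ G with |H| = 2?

Yes

2 | 4. A subgroup of order 2 is {e, a}.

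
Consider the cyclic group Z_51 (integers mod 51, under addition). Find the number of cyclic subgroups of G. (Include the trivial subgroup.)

4

Each element a generates a cyclic subgroup ⟨a⟩; distinct elements may generate the same one (a cyclic group of order d has φ(d) generators).
Cyclic subgroups by order — order 1: 1; order 3: 1; order 17: 1; order 51: 1.
Total: 4.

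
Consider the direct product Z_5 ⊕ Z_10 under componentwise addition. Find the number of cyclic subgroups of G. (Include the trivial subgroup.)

14

A cyclic subgroup of order d is generated by each of its φ(d) elements of order d, so the cyclic subgroups of order d number (#elements of order d)/φ(d).
Cyclic subgroups by order — order 1: 1; order 2: 1; order 5: 6; order 10: 6.
Total: 14.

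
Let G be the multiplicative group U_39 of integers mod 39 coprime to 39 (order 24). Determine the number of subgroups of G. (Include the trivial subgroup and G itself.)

|G| = 24, so by Lagrange every subgroup order divides 24. Divisors: 1, 2, 3, 4, 6, 8, 12, 24.
Subgroups by order — order 1: 1; order 2: 3; order 3: 1; order 4: 3; order 6: 3; order 8: 1; order 12: 3; order 24: 1.
Total: 1 + 3 + 1 + 3 + 3 + 1 + 3 + 1 = 16.

16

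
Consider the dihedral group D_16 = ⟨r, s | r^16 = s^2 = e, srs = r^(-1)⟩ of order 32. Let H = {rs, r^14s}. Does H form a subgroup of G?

No

The identity e ∉ H, so H is not a subgroup.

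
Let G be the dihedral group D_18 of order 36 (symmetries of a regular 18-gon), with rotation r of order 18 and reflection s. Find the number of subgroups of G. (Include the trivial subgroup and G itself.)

|G| = 36, so by Lagrange every subgroup order divides 36. Divisors: 1, 2, 3, 4, 6, 9, 12, 18, 36.
Subgroups by order — order 1: 1; order 2: 19; order 3: 1; order 4: 9; order 6: 7; order 9: 1; order 12: 3; order 18: 3; order 36: 1.
Total: 1 + 19 + 1 + 9 + 7 + 1 + 3 + 3 + 1 = 45.

45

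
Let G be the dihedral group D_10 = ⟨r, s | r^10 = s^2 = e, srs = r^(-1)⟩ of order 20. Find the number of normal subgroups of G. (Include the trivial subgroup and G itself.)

7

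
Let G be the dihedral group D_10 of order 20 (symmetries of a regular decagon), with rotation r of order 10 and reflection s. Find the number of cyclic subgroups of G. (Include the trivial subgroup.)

A cyclic subgroup of order d is generated by each of its φ(d) elements of order d, so the cyclic subgroups of order d number (#elements of order d)/φ(d).
Cyclic subgroups by order — order 1: 1; order 2: 11; order 5: 1; order 10: 1.
Total: 14.

14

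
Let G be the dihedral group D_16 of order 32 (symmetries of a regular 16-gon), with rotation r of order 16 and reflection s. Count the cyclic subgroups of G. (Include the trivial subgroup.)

A cyclic subgroup of order d is generated by each of its φ(d) elements of order d, so the cyclic subgroups of order d number (#elements of order d)/φ(d).
Cyclic subgroups by order — order 1: 1; order 2: 17; order 4: 1; order 8: 1; order 16: 1.
Total: 21.

21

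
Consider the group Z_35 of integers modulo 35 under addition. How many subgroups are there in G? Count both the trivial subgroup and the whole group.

Subgroups of the cyclic group Z_35 correspond bijectively to divisors of 35.
Divisors of 35: 1, 5, 7, 35.
So Z_35 has 4 subgroups.

4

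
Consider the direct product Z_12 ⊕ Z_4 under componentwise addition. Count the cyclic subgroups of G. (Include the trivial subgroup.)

20

A cyclic subgroup of order d is generated by each of its φ(d) elements of order d, so the cyclic subgroups of order d number (#elements of order d)/φ(d).
Cyclic subgroups by order — order 1: 1; order 2: 3; order 3: 1; order 4: 6; order 6: 3; order 12: 6.
Total: 20.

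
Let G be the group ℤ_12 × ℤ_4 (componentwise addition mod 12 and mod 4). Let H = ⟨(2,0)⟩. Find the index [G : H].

|⟨(2,0)⟩| = 6 and |G| = 48.
By Lagrange, [G : H] = |G|/|H| = 48/6 = 8.

8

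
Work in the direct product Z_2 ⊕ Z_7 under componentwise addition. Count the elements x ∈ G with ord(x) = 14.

6

An element (a,b) has order lcm(ord(a), ord(b)); count pairs with lcm equal to 14.
Enumerating gives 6 such elements.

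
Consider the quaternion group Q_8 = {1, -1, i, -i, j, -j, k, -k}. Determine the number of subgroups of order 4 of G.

3

|G| = 8 and 4 | 8, so subgroups of order 4 are possible by Lagrange.
The subgroups of order 4 are: {1, -1, i, -i}; {1, -1, j, -j}; {1, -1, k, -k}.
So G has 3 subgroups of order 4.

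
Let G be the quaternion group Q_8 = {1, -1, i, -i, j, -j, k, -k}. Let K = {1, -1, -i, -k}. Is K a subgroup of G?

-k ∈ K but its inverse k ∉ K, so K is not a subgroup.

No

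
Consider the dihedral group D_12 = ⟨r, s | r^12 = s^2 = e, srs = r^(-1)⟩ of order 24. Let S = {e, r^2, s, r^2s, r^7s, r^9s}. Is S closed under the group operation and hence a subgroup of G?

No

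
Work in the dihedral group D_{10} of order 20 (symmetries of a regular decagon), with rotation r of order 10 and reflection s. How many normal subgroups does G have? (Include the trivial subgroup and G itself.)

7

G has 22 subgroups. Checking conjugation-invariance by order — order 1: 1/1 normal; order 2: 1/11 normal; order 4: 0/5 normal; order 5: 1/1 normal; order 10: 3/3 normal; order 20: 1/1 normal.
Total normal subgroups: 7.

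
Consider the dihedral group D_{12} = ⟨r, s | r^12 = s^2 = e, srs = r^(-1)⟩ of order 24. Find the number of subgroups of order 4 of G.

|G| = 24 and 4 | 24, so subgroups of order 4 are possible by Lagrange.
The subgroups of order 4 are: {e, r^6, r^4s, r^10s}; {e, r^6, r^5s, r^11s}; {e, r^6, r^2s, r^8s}; {e, r^3, r^6, r^9}; … (7 in all).
So G has 7 subgroups of order 4.

7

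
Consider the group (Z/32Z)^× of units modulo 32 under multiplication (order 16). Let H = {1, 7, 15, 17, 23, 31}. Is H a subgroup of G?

No

|H| = 6 does not divide |G| = 16, so by Lagrange H is not a subgroup.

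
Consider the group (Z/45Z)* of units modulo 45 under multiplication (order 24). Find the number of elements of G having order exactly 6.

6

The elements of order 6 are: 4, 11, 14, 29, 34, 41.
That's 6.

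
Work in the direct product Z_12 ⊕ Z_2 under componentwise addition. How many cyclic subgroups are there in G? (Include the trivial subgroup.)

12

Group the elements of G by the cyclic subgroup they generate; each cyclic subgroup of order d accounts for φ(d) elements.
Cyclic subgroups by order — order 1: 1; order 2: 3; order 3: 1; order 4: 2; order 6: 3; order 12: 2.
Total: 12.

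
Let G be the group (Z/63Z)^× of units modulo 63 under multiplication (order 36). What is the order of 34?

Compute successive powers of 34 mod 63: 34, 22, 55, 43, 13, 1; 34^6 ≡ 1 (mod 63).
So |⟨34⟩| = 6.

6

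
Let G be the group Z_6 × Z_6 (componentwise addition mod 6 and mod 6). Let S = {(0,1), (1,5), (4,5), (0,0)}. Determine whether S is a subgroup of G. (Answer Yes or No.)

No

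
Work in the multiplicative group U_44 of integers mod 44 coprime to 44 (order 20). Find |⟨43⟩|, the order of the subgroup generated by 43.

2

Compute successive powers of 43 mod 44: 43, 1; 43^2 ≡ 1 (mod 44).
So |⟨43⟩| = 2.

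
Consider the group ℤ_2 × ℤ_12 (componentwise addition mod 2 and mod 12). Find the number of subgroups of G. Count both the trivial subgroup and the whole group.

|G| = 24, so by Lagrange every subgroup order divides 24. Divisors: 1, 2, 3, 4, 6, 8, 12, 24.
Subgroups by order — order 1: 1; order 2: 3; order 3: 1; order 4: 3; order 6: 3; order 8: 1; order 12: 3; order 24: 1.
Total: 1 + 3 + 1 + 3 + 3 + 1 + 3 + 1 = 16.

16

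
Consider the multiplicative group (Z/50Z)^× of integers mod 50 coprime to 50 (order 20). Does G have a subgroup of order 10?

Yes

10 | 20. A subgroup of order 10 is {1, 9, 11, 19, 21, 29, 31, 39, 41, 49}.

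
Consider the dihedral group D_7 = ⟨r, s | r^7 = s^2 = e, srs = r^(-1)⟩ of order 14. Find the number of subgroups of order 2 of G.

|G| = 14 and 2 | 14, so subgroups of order 2 are possible by Lagrange.
The subgroups of order 2 are: {e, r^2s}; {e, r^3s}; {e, r^4s}; {e, r^5s}; … (7 in all).
So G has 7 subgroups of order 2.

7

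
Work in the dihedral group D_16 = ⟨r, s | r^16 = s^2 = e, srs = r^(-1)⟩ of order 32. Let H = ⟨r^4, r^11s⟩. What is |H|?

8

|⟨r^4⟩| = 4 and |⟨r^11s⟩| = 2, so |H| is a multiple of lcm(4, 2) = 4 and divides |G| = 32.
Closing under the operation: H = {e, r^4, r^8, r^12, r^3s, r^7s, r^11s, r^15s}, so |H| = 8.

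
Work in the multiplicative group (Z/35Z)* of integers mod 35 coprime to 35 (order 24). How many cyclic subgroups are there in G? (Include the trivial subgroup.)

12

Group the elements of G by the cyclic subgroup they generate; each cyclic subgroup of order d accounts for φ(d) elements.
Cyclic subgroups by order — order 1: 1; order 2: 3; order 3: 1; order 4: 2; order 6: 3; order 12: 2.
Total: 12.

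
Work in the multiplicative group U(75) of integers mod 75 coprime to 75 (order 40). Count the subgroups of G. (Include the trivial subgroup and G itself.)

16

|G| = 40, so by Lagrange every subgroup order divides 40. Divisors: 1, 2, 4, 5, 8, 10, 20, 40.
Subgroups by order — order 1: 1; order 2: 3; order 4: 3; order 5: 1; order 8: 1; order 10: 3; order 20: 3; order 40: 1.
Total: 1 + 3 + 3 + 1 + 1 + 3 + 3 + 1 = 16.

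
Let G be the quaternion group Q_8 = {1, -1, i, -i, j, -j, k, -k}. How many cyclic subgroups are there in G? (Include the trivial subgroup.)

Group the elements of G by the cyclic subgroup they generate; each cyclic subgroup of order d accounts for φ(d) elements.
Cyclic subgroups by order — order 1: 1; order 2: 1; order 4: 3.
Total: 5.

5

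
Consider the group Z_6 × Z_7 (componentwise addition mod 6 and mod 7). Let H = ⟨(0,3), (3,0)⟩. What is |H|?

14

|⟨(0,3)⟩| = 7 and |⟨(3,0)⟩| = 2, so |H| is a multiple of lcm(7, 2) = 14 and divides |G| = 42.
Closing under the operation: H = {(0,0), (0,1), (0,2), (0,3), (0,4), (0,5), (0,6), (3,0), (3,1), (3,2), (3,3), (3,4), (3,5), (3,6)}, so |H| = 14.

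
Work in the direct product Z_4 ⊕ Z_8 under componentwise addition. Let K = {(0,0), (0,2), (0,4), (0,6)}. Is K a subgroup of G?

Yes

|K| = 4 divides |G| = 32, consistent with Lagrange.
K contains the identity, every element's inverse is in K, and K is closed under +: it is a subgroup.
In fact K = ⟨(0,2)⟩.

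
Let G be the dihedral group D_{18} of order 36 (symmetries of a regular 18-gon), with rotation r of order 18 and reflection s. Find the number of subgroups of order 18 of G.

3

|G| = 36 and 18 | 36, so subgroups of order 18 are possible by Lagrange.
The subgroups of order 18 are: {e, r, r^2, r^3, r^4, r^5, r^6, r^7, r^8, r^9, r^10, r^11, r^12, r^13, r^14, r^15, r^16, r^17}; {e, r^2, r^4, r^6, r^8, r^10, r^12, r^14, r^16, s, r^2s, r^4s, r^6s, r^8s, r^10s, r^12s, r^14s, r^16s}; {e, r^2, r^4, r^6, r^8, r^10, r^12, r^14, r^16, rs, r^3s, r^5s, r^7s, r^9s, r^11s, r^13s, r^15s, r^17s}.
So G has 3 subgroups of order 18.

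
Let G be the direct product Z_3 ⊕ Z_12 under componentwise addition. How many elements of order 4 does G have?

2

An element (a,b) has order lcm(ord(a), ord(b)); count pairs with lcm equal to 4.
Enumerating gives 2 such elements.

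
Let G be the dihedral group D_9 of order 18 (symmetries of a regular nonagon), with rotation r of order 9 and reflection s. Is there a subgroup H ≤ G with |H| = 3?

Yes

3 | 18. A subgroup of order 3 is {e, r^3, r^6}.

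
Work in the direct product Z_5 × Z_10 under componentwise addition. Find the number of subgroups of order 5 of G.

|G| = 50 and 5 | 50, so subgroups of order 5 are possible by Lagrange.
The subgroups of order 5 are: {(0,0), (0,2), (0,4), (0,6), (0,8)}; {(0,0), (1,0), (2,0), (3,0), (4,0)}; {(0,0), (1,2), (2,4), (3,6), (4,8)}; {(0,0), (1,4), (2,8), (3,2), (4,6)}; … (6 in all).
So G has 6 subgroups of order 5.

6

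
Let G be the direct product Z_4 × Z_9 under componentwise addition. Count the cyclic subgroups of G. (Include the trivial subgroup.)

9

A cyclic subgroup of order d is generated by each of its φ(d) elements of order d, so the cyclic subgroups of order d number (#elements of order d)/φ(d).
Cyclic subgroups by order — order 1: 1; order 2: 1; order 3: 1; order 4: 1; order 6: 1; order 9: 1; order 12: 1; order 18: 1; order 36: 1.
Total: 9.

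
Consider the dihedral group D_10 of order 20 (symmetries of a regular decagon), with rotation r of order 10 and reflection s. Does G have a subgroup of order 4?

Yes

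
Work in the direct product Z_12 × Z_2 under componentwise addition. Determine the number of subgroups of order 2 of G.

|G| = 24 and 2 | 24, so subgroups of order 2 are possible by Lagrange.
The subgroups of order 2 are: {(0,0), (0,1)}; {(0,0), (6,0)}; {(0,0), (6,1)}.
So G has 3 subgroups of order 2.

3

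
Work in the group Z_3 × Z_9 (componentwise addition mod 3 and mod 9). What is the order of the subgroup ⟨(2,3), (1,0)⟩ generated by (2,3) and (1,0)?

|⟨(2,3)⟩| = 3 and |⟨(1,0)⟩| = 3, so |H| is a multiple of lcm(3, 3) = 3 and divides |G| = 27.
Closing under the operation: H = {(0,0), (0,3), (0,6), (1,0), (1,3), (1,6), (2,0), (2,3), (2,6)}, so |H| = 9.

9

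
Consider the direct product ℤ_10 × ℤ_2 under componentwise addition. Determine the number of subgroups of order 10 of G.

|G| = 20 and 10 | 20, so subgroups of order 10 are possible by Lagrange.
The subgroups of order 10 are: {(0,0), (0,1), (2,0), (2,1), (4,0), (4,1), (6,0), (6,1), (8,0), (8,1)}; {(0,0), (1,0), (2,0), (3,0), (4,0), (5,0), (6,0), (7,0), (8,0), (9,0)}; {(0,0), (1,1), (2,0), (3,1), (4,0), (5,1), (6,0), (7,1), (8,0), (9,1)}.
So G has 3 subgroups of order 10.

3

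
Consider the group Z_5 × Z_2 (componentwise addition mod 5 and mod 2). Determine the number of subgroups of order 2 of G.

|G| = 10 and 2 | 10, so subgroups of order 2 are possible by Lagrange.
The subgroups of order 2 are: {(0,0), (0,1)}.
So G has 1 subgroup of order 2.

1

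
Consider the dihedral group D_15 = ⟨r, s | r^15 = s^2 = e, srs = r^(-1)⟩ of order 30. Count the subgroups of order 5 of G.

1

|G| = 30 and 5 | 30, so subgroups of order 5 are possible by Lagrange.
The subgroups of order 5 are: {e, r^3, r^6, r^9, r^12}.
So G has 1 subgroup of order 5.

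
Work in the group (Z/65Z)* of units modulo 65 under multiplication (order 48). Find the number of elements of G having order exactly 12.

24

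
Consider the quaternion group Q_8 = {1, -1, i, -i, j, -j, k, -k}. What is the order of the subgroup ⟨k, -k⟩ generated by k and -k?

4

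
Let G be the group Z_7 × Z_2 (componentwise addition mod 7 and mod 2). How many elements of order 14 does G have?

An element (a,b) has order lcm(ord(a), ord(b)); count pairs with lcm equal to 14.
Enumerating gives 6 such elements.

6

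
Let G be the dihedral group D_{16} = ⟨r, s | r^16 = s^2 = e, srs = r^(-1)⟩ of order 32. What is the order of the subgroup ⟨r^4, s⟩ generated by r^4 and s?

|⟨r^4⟩| = 4 and |⟨s⟩| = 2, so |H| is a multiple of lcm(4, 2) = 4 and divides |G| = 32.
Closing under the operation: H = {e, r^4, r^8, r^12, s, r^4s, r^8s, r^12s}, so |H| = 8.

8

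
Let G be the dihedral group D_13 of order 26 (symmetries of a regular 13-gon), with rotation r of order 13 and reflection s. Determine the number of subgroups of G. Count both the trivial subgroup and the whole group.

|G| = 26, so by Lagrange every subgroup order divides 26. Divisors: 1, 2, 13, 26.
Subgroups by order — order 1: 1; order 2: 13; order 13: 1; order 26: 1.
Total: 1 + 13 + 1 + 1 = 16.

16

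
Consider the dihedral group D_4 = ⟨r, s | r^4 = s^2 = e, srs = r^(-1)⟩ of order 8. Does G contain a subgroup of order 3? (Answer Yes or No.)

3 does not divide |G| = 8, so by Lagrange no subgroup of order 3 exists.

No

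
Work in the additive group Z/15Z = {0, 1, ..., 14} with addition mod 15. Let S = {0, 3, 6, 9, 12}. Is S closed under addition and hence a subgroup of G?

|S| = 5 divides |G| = 15, consistent with Lagrange.
S contains the identity, every element's inverse is in S, and S is closed under +: it is a subgroup.
In fact S = ⟨3⟩.

Yes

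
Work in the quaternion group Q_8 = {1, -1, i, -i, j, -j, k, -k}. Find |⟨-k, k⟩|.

|⟨-k⟩| = 4 and |⟨k⟩| = 4, so |H| is a multiple of lcm(4, 4) = 4 and divides |G| = 8.
Closing under the operation: H = {1, -1, k, -k}, so |H| = 4.

4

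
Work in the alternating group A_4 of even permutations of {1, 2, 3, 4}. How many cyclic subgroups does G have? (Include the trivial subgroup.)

Each element a generates a cyclic subgroup ⟨a⟩; distinct elements may generate the same one (a cyclic group of order d has φ(d) generators).
Cyclic subgroups by order — order 1: 1; order 2: 3; order 3: 4.
Total: 8.

8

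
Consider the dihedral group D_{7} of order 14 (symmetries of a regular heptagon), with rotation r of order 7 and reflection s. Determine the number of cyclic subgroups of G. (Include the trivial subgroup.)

9

Group the elements of G by the cyclic subgroup they generate; each cyclic subgroup of order d accounts for φ(d) elements.
Cyclic subgroups by order — order 1: 1; order 2: 7; order 7: 1.
Total: 9.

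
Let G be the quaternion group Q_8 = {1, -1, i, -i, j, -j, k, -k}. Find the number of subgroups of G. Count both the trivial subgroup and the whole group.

6

|G| = 8, so by Lagrange every subgroup order divides 8. Divisors: 1, 2, 4, 8.
Subgroups by order — order 1: 1; order 2: 1; order 4: 3; order 8: 1.
Total: 1 + 1 + 3 + 1 = 6.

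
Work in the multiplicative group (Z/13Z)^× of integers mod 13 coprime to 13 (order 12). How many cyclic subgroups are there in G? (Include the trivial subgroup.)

Group the elements of G by the cyclic subgroup they generate; each cyclic subgroup of order d accounts for φ(d) elements.
Cyclic subgroups by order — order 1: 1; order 2: 1; order 3: 1; order 4: 1; order 6: 1; order 12: 1.
Total: 6.

6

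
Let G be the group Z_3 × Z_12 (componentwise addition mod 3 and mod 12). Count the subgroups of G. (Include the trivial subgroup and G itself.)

18

|G| = 36, so by Lagrange every subgroup order divides 36. Divisors: 1, 2, 3, 4, 6, 9, 12, 18, 36.
Subgroups by order — order 1: 1; order 2: 1; order 3: 4; order 4: 1; order 6: 4; order 9: 1; order 12: 4; order 18: 1; order 36: 1.
Total: 1 + 1 + 4 + 1 + 4 + 1 + 4 + 1 + 1 = 18.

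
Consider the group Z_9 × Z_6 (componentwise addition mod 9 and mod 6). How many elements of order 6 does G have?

8

An element (a,b) has order lcm(ord(a), ord(b)); count pairs with lcm equal to 6.
Enumerating gives 8 such elements.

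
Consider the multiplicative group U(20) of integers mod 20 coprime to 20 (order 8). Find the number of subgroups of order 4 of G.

|G| = 8 and 4 | 8, so subgroups of order 4 are possible by Lagrange.
The subgroups of order 4 are: {1, 9, 11, 19}; {1, 9, 13, 17}; {1, 3, 7, 9}.
So G has 3 subgroups of order 4.

3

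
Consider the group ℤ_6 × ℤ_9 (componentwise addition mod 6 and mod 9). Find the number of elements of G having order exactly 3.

An element (a,b) has order lcm(ord(a), ord(b)); count pairs with lcm equal to 3.
Enumerating gives 8 such elements.

8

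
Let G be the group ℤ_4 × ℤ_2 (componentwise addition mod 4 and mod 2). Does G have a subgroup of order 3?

No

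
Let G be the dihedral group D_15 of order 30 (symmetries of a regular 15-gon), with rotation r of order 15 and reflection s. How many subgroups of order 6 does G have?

|G| = 30 and 6 | 30, so subgroups of order 6 are possible by Lagrange.
The subgroups of order 6 are: {e, r^5, r^10, s, r^5s, r^10s}; {e, r^5, r^10, rs, r^6s, r^11s}; {e, r^5, r^10, r^2s, r^7s, r^12s}; {e, r^5, r^10, r^3s, r^8s, r^13s}; … (5 in all).
So G has 5 subgroups of order 6.

5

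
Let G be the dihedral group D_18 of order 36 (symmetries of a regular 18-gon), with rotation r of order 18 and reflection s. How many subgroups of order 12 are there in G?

|G| = 36 and 12 | 36, so subgroups of order 12 are possible by Lagrange.
The subgroups of order 12 are: {e, r^3, r^6, r^9, r^12, r^15, rs, r^4s, r^7s, r^10s, r^13s, r^16s}; {e, r^3, r^6, r^9, r^12, r^15, r^2s, r^5s, r^8s, r^11s, r^14s, r^17s}; {e, r^3, r^6, r^9, r^12, r^15, s, r^3s, r^6s, r^9s, r^12s, r^15s}.
So G has 3 subgroups of order 12.

3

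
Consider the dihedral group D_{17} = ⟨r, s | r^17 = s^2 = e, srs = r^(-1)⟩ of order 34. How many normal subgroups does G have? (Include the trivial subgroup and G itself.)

G has 20 subgroups. Checking conjugation-invariance by order — order 1: 1/1 normal; order 2: 0/17 normal; order 17: 1/1 normal; order 34: 1/1 normal.
Total normal subgroups: 3.

3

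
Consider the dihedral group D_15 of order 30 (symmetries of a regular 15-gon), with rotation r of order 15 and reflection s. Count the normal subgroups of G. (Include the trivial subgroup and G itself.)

G has 28 subgroups. Checking conjugation-invariance by order — order 1: 1/1 normal; order 2: 0/15 normal; order 3: 1/1 normal; order 5: 1/1 normal; order 6: 0/5 normal; order 10: 0/3 normal; order 15: 1/1 normal; order 30: 1/1 normal.
Total normal subgroups: 5.

5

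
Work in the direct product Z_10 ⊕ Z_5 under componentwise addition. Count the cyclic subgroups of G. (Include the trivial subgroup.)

Each element a generates a cyclic subgroup ⟨a⟩; distinct elements may generate the same one (a cyclic group of order d has φ(d) generators).
Cyclic subgroups by order — order 1: 1; order 2: 1; order 5: 6; order 10: 6.
Total: 14.

14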